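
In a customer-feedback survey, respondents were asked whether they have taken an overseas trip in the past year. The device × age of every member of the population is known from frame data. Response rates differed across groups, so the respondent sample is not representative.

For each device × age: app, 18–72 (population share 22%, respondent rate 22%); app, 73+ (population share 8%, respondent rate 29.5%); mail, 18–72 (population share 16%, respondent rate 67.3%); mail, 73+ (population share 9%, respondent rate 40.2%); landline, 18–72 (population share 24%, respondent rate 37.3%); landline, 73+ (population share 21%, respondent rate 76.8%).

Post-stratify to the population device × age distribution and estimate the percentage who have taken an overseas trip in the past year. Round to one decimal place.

46.7%

Reweight to the known device × age distribution:
  app, 18–72: 0.22 × 22 = 4.84
  app, 73+: 0.08 × 29.5 = 2.36
  mail, 18–72: 0.16 × 67.3 = 10.768
  mail, 73+: 0.09 × 40.2 = 3.618
  landline, 18–72: 0.24 × 37.3 = 8.952
  landline, 73+: 0.21 × 76.8 = 16.128
Post-stratified estimate = 46.666 → 46.7%.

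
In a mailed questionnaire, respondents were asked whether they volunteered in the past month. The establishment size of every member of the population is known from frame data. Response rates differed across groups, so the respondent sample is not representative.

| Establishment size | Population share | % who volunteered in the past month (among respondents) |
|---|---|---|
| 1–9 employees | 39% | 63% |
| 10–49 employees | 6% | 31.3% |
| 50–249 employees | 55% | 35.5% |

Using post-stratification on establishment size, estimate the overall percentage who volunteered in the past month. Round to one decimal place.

46.0%

Each cell contributes population-share × respondent value:
  1–9 employees: 0.39 × 63 = 24.57
  10–49 employees: 0.06 × 31.3 = 1.878
  50–249 employees: 0.55 × 35.5 = 19.525
Post-stratified estimate = 45.973 → 46.0%.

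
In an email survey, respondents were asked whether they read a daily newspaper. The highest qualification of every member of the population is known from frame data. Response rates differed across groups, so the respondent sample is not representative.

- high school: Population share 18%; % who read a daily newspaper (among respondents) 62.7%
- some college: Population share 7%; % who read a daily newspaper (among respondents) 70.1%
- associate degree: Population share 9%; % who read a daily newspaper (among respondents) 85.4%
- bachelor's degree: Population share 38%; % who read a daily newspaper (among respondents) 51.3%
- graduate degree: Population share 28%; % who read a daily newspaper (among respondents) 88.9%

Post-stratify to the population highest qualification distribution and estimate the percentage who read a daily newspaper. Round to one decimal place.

Each cell contributes population-share × respondent value:
  high school: 0.18 × 62.7 = 11.286
  some college: 0.07 × 70.1 = 4.907
  associate degree: 0.09 × 85.4 = 7.686
  bachelor's degree: 0.38 × 51.3 = 19.494
  graduate degree: 0.28 × 88.9 = 24.892
Post-stratified estimate = 68.265 → 68.3%.

68.3%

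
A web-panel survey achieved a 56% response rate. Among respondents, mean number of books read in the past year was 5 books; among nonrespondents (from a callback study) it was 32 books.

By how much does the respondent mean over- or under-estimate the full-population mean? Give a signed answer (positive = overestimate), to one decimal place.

-11.9

Nonresponse fraction = 1 − 0.56 = 0.44.
Bias = (nonresponse fraction) × (respondent mean − nonrespondent mean)
     = 0.44 × (5 − 32) = 0.44 × -27 = -11.88.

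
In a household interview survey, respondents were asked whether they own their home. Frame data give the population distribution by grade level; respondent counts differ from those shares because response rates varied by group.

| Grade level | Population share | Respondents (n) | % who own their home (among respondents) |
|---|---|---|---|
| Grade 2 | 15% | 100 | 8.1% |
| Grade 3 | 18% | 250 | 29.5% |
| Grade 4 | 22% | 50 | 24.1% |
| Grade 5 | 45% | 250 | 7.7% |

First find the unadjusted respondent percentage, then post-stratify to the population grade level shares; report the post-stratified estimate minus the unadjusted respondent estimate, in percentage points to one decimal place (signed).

-2.1 percentage points

Without adjustment, the pooled respondent share is:
  (100/650)×8.1 + (250/650)×29.5 + (50/650)×24.1 + (250/650)×7.7 = 17.4077%
Post-stratifying to population shares instead:
  0.15×8.1 + 0.18×29.5 + 0.22×24.1 + 0.45×7.7 = 15.292%
Difference = 15.292 − 17.4077 = -2.1157 pp.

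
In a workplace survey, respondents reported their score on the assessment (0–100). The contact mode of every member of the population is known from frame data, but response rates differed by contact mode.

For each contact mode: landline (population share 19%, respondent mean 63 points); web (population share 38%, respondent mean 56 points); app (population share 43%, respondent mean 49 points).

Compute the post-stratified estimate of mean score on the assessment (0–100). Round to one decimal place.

54.3

Weight each group's respondent value by its population share:
  landline: 0.19 × 63 = 11.97
  web: 0.38 × 56 = 21.28
  app: 0.43 × 49 = 21.07
Post-stratified estimate = 54.32 → 54.3.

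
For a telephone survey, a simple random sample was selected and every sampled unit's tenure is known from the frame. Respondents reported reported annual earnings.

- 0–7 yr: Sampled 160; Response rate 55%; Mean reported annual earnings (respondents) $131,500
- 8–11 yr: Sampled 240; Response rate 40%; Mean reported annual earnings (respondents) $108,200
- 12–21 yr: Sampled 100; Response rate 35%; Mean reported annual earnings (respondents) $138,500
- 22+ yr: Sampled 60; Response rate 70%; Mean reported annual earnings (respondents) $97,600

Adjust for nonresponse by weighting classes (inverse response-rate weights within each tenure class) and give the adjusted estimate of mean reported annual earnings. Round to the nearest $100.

$119,100

With weight = n_sampled/n_responded per class, the weighted class total is n_sampled:
  0–7 yr: 160 × 131,500 = 21,040,000
  8–11 yr: 240 × 108,200 = 25,968,000
  12–21 yr: 100 × 138,500 = 13,850,000
  22+ yr: 60 × 97,600 = 5,856,000
Adjusted estimate = 66,714,000 / 560 = 119132 → $119,100.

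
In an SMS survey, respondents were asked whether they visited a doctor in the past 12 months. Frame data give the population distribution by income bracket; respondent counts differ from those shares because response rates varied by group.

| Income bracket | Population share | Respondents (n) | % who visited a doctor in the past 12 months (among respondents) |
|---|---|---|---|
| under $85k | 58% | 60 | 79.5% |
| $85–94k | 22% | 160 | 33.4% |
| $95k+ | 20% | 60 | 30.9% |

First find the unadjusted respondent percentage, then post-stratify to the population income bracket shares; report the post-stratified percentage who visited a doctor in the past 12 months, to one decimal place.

Without adjustment, the pooled respondent share is:
  (60/280)×79.5 + (160/280)×33.4 + (60/280)×30.9 = 42.7429%
Post-stratified estimate weights by population shares:
  0.58×79.5 + 0.22×33.4 + 0.2×30.9 = 59.638%

59.6%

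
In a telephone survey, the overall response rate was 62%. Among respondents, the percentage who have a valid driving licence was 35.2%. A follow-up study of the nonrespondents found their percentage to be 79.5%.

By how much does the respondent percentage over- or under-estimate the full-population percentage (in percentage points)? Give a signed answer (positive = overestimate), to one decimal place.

Nonresponse fraction = 1 − 0.62 = 0.38.
Bias = (nonresponse fraction) × (respondent percentage − nonrespondent percentage)
     = 0.38 × (35.2 − 79.5) = 0.38 × -44.3 = -16.834.

-16.8 percentage points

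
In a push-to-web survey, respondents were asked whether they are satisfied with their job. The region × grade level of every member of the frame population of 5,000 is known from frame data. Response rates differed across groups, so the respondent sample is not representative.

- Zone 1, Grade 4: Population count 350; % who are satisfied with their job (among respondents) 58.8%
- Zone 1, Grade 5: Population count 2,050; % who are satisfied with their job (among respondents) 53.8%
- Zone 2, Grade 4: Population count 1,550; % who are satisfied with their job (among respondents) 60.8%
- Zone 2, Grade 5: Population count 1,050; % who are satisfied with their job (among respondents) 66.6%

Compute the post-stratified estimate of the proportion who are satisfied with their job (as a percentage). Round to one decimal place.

Each cell contributes population-share × respondent value:
  Zone 1, Grade 4: (350/5,000) × 58.8 = 4.116
  Zone 1, Grade 5: (2,050/5,000) × 53.8 = 22.058
  Zone 2, Grade 4: (1,550/5,000) × 60.8 = 18.848
  Zone 2, Grade 5: (1,050/5,000) × 66.6 = 13.986
Post-stratified estimate = 59.008 → 59.0%.

59.0%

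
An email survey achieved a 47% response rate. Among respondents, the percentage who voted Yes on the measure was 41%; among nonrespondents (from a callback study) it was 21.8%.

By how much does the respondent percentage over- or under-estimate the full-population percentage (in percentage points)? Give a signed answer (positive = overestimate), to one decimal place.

Nonresponse fraction = 1 − 0.47 = 0.53.
Bias = (nonresponse fraction) × (respondent percentage − nonrespondent percentage)
     = 0.53 × (41 − 21.8) = 0.53 × 19.2 = 10.176.

+10.2 percentage points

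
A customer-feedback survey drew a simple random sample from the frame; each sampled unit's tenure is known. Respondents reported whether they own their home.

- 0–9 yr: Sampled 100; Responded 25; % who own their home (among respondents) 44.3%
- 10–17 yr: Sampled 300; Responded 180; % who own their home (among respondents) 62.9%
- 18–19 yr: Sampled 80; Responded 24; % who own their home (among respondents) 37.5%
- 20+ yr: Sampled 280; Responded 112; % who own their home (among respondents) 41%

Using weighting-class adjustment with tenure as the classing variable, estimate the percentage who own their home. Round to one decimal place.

49.7%

Class response rates: 0–9 yr 25/100 = 25%, 10–17 yr 180/300 = 60%, 18–19 yr 24/80 = 30%, 20+ yr 112/280 = 40%.
With weight = n_sampled/n_responded per class, the weighted class total is n_sampled:
  0–9 yr: 100 × 44.3 = 4430
  10–17 yr: 300 × 62.9 = 18,870
  18–19 yr: 80 × 37.5 = 3000
  20+ yr: 280 × 41 = 11,480
Adjusted estimate = 37,780 / 760 = 49.7105 → 49.7%.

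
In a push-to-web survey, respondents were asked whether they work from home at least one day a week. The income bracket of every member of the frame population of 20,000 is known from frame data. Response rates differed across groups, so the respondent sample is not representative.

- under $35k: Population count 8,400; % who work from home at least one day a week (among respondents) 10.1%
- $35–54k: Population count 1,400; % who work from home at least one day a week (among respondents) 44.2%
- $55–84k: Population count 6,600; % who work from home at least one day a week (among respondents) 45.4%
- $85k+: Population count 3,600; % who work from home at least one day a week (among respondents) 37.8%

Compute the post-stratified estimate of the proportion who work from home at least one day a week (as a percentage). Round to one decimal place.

Post-stratification weights by population share, not respondent share:
  under $35k: (8,400/20,000) × 10.1 = 4.242
  $35–54k: (1,400/20,000) × 44.2 = 3.094
  $55–84k: (6,600/20,000) × 45.4 = 14.982
  $85k+: (3,600/20,000) × 37.8 = 6.804
Post-stratified estimate = 29.122 → 29.1%.

29.1%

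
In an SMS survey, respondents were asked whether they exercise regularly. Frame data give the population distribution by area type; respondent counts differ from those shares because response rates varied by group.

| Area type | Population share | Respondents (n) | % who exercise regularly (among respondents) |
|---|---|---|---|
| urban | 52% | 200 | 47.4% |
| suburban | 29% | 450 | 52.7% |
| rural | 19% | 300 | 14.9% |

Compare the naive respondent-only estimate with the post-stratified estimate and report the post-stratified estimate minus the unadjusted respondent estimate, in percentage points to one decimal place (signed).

+3.1 percentage points

Naive respondent-only estimate (weights = respondent counts):
  (200/950)×47.4 + (450/950)×52.7 + (300/950)×14.9 = 39.6474%
Reweighting by population area type shares:
  0.52×47.4 + 0.29×52.7 + 0.19×14.9 = 42.762%
Difference = 42.762 − 39.6474 = 3.1146 pp.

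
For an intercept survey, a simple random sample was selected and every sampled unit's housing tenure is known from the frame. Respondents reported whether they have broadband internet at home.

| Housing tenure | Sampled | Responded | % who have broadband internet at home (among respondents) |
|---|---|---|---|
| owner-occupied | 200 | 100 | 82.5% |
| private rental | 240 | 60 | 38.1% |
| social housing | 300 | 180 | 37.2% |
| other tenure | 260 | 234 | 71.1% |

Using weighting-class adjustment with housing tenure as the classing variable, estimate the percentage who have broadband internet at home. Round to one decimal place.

55.3%

Response rates by class: owner-occupied 100/200 = 50%, private rental 60/240 = 25%, social housing 180/300 = 60%, other tenure 234/260 = 90%.
Weighting each respondent by the inverse class response rate inflates each class back to its sampled size, so the class weight is n_sampled:
  owner-occupied: 200 × 82.5 = 16,500
  private rental: 240 × 38.1 = 9144
  social housing: 300 × 37.2 = 11,160
  other tenure: 260 × 71.1 = 18,486
Adjusted estimate = 55,290 / 1,000 = 55.29 → 55.3%.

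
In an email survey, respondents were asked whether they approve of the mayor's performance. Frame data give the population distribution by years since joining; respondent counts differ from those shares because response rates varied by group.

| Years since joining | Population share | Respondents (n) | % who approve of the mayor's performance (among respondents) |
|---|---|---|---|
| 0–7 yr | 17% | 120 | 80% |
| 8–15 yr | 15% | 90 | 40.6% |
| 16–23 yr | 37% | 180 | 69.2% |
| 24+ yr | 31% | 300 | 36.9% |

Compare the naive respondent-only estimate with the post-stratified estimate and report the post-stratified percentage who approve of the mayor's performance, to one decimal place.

56.7%

Unadjusted (pooled respondent) estimate weights by respondent counts:
  (120/690)×80 + (90/690)×40.6 + (180/690)×69.2 + (300/690)×36.9 = 53.3043%
Post-stratifying to population shares instead:
  0.17×80 + 0.15×40.6 + 0.37×69.2 + 0.31×36.9 = 56.733%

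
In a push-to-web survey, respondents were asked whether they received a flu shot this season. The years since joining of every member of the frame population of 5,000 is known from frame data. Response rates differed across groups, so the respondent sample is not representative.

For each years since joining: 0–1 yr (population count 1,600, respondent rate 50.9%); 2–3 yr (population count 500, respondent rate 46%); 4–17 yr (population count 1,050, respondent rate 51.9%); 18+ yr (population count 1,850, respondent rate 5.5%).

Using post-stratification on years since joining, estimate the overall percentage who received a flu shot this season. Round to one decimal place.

33.8%

Reweight to the known years since joining distribution:
  0–1 yr: (1,600/5,000) × 50.9 = 16.288
  2–3 yr: (500/5,000) × 46 = 4.6
  4–17 yr: (1,050/5,000) × 51.9 = 10.899
  18+ yr: (1,850/5,000) × 5.5 = 2.035
Post-stratified estimate = 33.822 → 33.8%.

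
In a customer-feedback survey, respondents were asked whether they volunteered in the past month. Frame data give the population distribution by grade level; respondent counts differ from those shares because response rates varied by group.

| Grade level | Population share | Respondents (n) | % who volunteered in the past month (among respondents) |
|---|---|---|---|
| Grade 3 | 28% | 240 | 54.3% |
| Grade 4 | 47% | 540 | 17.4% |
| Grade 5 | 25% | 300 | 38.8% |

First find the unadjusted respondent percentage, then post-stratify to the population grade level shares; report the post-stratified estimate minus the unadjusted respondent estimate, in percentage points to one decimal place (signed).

Without adjustment, the pooled respondent share is:
  (240/1080)×54.3 + (540/1080)×17.4 + (300/1080)×38.8 = 31.5444%
Post-stratified estimate weights by population shares:
  0.28×54.3 + 0.47×17.4 + 0.25×38.8 = 33.082%
Difference = 33.082 − 31.5444 = 1.5376 pp.

+1.5 percentage points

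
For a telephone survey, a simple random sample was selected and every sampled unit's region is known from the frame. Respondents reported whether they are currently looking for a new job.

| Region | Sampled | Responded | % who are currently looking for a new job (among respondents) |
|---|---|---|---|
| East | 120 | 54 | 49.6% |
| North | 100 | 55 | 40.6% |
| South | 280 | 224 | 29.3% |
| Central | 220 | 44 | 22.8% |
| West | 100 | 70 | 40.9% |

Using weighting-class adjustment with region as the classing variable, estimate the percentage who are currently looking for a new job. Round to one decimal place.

Class response rates: East 54/120 = 45%, North 55/100 = 55%, South 224/280 = 80%, Central 44/220 = 20%, West 70/100 = 70%.
Weighting each respondent by the inverse class response rate inflates each class back to its sampled size, so the class weight is n_sampled:
  East: 120 × 49.6 = 5952
  North: 100 × 40.6 = 4060
  South: 280 × 29.3 = 8204
  Central: 220 × 22.8 = 5016
  West: 100 × 40.9 = 4090
Adjusted estimate = 27,322 / 820 = 33.3195 → 33.3%.

33.3%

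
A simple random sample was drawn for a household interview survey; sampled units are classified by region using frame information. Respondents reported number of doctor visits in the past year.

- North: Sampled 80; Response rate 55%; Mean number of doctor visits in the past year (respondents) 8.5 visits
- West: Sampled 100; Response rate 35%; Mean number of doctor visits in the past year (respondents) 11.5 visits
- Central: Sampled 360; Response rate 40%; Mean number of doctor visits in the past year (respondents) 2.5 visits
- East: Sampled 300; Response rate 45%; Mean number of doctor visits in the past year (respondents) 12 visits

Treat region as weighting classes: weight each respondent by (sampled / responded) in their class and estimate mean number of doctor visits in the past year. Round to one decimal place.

7.5

With weight = n_sampled/n_responded per class, the weighted class total is n_sampled:
  North: 80 × 8.5 = 680
  West: 100 × 11.5 = 1150
  Central: 360 × 2.5 = 900
  East: 300 × 12 = 3600
Adjusted estimate = 6330 / 840 = 7.53571 → 7.5.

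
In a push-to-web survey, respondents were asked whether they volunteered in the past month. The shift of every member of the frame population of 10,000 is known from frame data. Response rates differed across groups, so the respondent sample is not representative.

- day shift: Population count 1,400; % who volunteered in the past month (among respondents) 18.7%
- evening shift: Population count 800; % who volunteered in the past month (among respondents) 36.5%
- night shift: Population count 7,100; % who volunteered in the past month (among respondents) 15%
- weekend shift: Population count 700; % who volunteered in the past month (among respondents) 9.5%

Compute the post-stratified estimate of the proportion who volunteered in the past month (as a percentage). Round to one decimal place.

Each cell contributes population-share × respondent value:
  day shift: (1,400/10,000) × 18.7 = 2.618
  evening shift: (800/10,000) × 36.5 = 2.92
  night shift: (7,100/10,000) × 15 = 10.65
  weekend shift: (700/10,000) × 9.5 = 0.665
Post-stratified estimate = 16.853 → 16.9%.

16.9%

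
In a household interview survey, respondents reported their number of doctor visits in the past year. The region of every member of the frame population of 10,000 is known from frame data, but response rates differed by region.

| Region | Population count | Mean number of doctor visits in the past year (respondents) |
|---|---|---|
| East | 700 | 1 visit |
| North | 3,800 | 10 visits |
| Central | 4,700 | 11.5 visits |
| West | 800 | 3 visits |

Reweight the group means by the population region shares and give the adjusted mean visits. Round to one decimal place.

9.5

Post-stratification weights by population share, not respondent share:
  East: (700/10,000) × 1 = 0.07
  North: (3,800/10,000) × 10 = 3.8
  Central: (4,700/10,000) × 11.5 = 5.405
  West: (800/10,000) × 3 = 0.24
Post-stratified estimate = 9.515 → 9.5.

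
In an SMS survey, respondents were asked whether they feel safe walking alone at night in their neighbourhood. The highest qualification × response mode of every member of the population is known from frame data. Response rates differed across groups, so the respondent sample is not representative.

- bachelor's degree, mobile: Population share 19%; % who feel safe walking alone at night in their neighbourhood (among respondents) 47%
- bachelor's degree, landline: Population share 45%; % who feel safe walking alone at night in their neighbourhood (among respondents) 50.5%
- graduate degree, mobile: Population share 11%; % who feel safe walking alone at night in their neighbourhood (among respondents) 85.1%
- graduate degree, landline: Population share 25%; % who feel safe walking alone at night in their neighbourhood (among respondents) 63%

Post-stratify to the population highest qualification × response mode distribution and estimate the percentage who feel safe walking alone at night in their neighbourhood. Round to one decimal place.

Reweight to the known highest qualification × response mode distribution:
  bachelor's degree, mobile: 0.19 × 47 = 8.93
  bachelor's degree, landline: 0.45 × 50.5 = 22.725
  graduate degree, mobile: 0.11 × 85.1 = 9.361
  graduate degree, landline: 0.25 × 63 = 15.75
Post-stratified estimate = 56.766 → 56.8%.

56.8%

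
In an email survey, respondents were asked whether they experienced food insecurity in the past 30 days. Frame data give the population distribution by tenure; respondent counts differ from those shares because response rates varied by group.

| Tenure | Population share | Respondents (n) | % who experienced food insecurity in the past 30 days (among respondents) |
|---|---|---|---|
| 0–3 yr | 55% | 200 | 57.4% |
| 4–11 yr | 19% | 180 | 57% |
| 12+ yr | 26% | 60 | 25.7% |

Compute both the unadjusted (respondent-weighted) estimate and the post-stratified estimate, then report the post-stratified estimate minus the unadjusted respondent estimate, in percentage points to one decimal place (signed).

Unadjusted (pooled respondent) estimate weights by respondent counts:
  (200/440)×57.4 + (180/440)×57 + (60/440)×25.7 = 52.9136%
Reweighting by population tenure shares:
  0.55×57.4 + 0.19×57 + 0.26×25.7 = 49.082%
Difference = 49.082 − 52.9136 = -3.8316 pp.

-3.8 percentage points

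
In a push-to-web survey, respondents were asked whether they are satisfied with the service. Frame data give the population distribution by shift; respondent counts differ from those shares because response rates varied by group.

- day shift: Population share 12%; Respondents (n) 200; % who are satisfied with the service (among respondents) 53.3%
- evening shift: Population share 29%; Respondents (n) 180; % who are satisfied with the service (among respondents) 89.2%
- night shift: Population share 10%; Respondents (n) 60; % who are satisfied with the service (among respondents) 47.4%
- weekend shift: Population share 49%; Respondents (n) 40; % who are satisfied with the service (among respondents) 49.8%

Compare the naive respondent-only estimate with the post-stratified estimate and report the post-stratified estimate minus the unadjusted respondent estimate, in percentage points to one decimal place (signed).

-4.3 percentage points

Without adjustment, the pooled respondent share is:
  (200/480)×53.3 + (180/480)×89.2 + (60/480)×47.4 + (40/480)×49.8 = 65.7333%
Reweighting by population shift shares:
  0.12×53.3 + 0.29×89.2 + 0.1×47.4 + 0.49×49.8 = 61.406%
Difference = 61.406 − 65.7333 = -4.3273 pp.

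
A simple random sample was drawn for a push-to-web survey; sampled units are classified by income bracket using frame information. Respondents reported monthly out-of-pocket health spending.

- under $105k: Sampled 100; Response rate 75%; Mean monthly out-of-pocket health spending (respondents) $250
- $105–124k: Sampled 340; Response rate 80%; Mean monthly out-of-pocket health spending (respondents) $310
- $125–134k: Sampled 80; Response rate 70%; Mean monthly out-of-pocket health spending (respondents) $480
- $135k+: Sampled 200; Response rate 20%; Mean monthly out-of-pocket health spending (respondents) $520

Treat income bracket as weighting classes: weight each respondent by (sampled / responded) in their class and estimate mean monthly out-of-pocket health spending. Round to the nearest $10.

Inverse-response-rate weighting restores each class to its sampled count, so class totals weight by n_sampled:
  under $105k: 100 × 250 = 25,000
  $105–124k: 340 × 310 = 105,400
  $125–134k: 80 × 480 = 38,400
  $135k+: 200 × 520 = 104,000
Adjusted estimate = 272,800 / 720 = 378.889 → $380.

$380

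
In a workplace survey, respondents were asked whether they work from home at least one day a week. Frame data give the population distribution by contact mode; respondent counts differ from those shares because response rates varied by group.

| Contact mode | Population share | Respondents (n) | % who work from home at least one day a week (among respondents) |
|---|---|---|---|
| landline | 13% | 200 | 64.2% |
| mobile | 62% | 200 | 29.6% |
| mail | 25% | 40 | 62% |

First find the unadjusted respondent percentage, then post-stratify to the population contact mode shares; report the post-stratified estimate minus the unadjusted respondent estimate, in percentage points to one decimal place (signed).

Without adjustment, the pooled respondent share is:
  (200/440)×64.2 + (200/440)×29.6 + (40/440)×62 = 48.2727%
Post-stratifying to population shares instead:
  0.13×64.2 + 0.62×29.6 + 0.25×62 = 42.198%
Difference = 42.198 − 48.2727 = -6.0747 pp.

-6.1 percentage points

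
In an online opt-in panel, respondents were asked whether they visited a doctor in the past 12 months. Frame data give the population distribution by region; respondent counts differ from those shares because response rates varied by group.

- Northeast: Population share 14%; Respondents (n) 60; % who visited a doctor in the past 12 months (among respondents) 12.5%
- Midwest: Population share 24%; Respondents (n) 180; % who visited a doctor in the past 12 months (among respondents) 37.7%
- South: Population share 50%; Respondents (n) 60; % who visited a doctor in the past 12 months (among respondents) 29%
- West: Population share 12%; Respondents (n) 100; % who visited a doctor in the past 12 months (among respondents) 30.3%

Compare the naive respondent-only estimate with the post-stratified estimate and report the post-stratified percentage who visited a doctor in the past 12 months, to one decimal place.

Naive respondent-only estimate (weights = respondent counts):
  (60/400)×12.5 + (180/400)×37.7 + (60/400)×29 + (100/400)×30.3 = 30.765%
Post-stratifying to population shares instead:
  0.14×12.5 + 0.24×37.7 + 0.5×29 + 0.12×30.3 = 28.934%

28.9%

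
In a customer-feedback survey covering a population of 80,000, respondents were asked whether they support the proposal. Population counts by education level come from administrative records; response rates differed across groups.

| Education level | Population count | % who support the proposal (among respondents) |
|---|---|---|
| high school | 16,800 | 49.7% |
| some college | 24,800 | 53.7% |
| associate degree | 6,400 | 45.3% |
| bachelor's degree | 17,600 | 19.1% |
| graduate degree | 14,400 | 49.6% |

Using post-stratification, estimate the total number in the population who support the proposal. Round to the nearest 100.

35,100

Estimated count per cell = population count × respondent percentage:
  high school: 16,800 × 49.7% = 8349.6
  some college: 24,800 × 53.7% = 13317.6
  associate degree: 6,400 × 45.3% = 2899.2
  bachelor's degree: 17,600 × 19.1% = 3361.6
  graduate degree: 14,400 × 49.6% = 7142.4
Estimated total = 35070.4 → 35,100.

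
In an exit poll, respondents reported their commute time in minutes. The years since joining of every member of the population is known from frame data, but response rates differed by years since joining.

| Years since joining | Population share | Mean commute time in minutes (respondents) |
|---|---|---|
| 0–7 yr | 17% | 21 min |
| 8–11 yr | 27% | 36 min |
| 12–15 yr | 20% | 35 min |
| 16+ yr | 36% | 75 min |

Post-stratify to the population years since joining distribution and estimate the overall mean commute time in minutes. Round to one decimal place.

47.3

Reweight to the known years since joining distribution:
  0–7 yr: 0.17 × 21 = 3.57
  8–11 yr: 0.27 × 36 = 9.72
  12–15 yr: 0.2 × 35 = 7
  16+ yr: 0.36 × 75 = 27
Post-stratified estimate = 47.29 → 47.3.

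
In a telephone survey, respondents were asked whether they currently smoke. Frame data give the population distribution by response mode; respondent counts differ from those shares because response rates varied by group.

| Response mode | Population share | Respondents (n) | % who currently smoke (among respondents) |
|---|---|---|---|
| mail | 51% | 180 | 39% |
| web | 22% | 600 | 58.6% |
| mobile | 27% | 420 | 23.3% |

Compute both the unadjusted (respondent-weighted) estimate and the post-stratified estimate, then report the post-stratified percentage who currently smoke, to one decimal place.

39.1%

Unadjusted (pooled respondent) estimate weights by respondent counts:
  (180/1200)×39 + (600/1200)×58.6 + (420/1200)×23.3 = 43.305%
Post-stratified estimate weights by population shares:
  0.51×39 + 0.22×58.6 + 0.27×23.3 = 39.073%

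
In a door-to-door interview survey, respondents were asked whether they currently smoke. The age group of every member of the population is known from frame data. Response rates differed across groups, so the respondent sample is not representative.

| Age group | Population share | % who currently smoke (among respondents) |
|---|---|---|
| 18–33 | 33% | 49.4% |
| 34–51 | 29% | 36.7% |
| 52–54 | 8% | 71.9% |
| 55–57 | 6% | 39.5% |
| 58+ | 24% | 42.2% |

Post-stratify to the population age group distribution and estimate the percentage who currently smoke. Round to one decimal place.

45.2%

Post-stratification weights by population share, not respondent share:
  18–33: 0.33 × 49.4 = 16.302
  34–51: 0.29 × 36.7 = 10.643
  52–54: 0.08 × 71.9 = 5.752
  55–57: 0.06 × 39.5 = 2.37
  58+: 0.24 × 42.2 = 10.128
Post-stratified estimate = 45.195 → 45.2%.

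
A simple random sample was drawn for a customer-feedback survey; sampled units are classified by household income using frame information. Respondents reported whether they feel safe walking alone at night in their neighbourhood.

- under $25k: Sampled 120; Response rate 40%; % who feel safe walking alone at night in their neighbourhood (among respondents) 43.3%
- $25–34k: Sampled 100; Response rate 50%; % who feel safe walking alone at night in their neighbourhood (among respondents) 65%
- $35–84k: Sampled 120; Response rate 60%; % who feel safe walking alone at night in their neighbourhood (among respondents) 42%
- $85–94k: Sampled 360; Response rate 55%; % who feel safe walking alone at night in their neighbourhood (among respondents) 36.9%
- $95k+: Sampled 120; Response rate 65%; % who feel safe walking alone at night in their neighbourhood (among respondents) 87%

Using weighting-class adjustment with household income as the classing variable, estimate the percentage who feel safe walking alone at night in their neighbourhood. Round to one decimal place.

49.3%

With weight = n_sampled/n_responded per class, the weighted class total is n_sampled:
  under $25k: 120 × 43.3 = 5196
  $25–34k: 100 × 65 = 6500
  $35–84k: 120 × 42 = 5040
  $85–94k: 360 × 36.9 = 13,284
  $95k+: 120 × 87 = 10,440
Adjusted estimate = 40,460 / 820 = 49.3415 → 49.3%.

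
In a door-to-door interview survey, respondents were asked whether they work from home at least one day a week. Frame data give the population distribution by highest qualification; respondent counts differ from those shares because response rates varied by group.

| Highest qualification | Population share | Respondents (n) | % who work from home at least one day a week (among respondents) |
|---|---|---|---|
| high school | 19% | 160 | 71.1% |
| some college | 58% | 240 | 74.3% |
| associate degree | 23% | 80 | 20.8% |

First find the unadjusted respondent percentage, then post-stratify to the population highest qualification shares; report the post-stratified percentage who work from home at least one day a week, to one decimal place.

61.4%

Unadjusted (pooled respondent) estimate weights by respondent counts:
  (160/480)×71.1 + (240/480)×74.3 + (80/480)×20.8 = 64.3167%
Post-stratified estimate weights by population shares:
  0.19×71.1 + 0.58×74.3 + 0.23×20.8 = 61.387%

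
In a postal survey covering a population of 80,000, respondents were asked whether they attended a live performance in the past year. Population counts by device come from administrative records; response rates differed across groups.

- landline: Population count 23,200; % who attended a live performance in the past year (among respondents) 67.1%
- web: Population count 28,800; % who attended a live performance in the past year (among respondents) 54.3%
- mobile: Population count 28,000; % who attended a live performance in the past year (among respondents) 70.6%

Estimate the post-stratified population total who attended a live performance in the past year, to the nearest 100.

51,000

Apply each group's respondent rate to its population count:
  landline: 23,200 × 67.1% = 15567.2
  web: 28,800 × 54.3% = 15638.4
  mobile: 28,000 × 70.6% = 19,768
Estimated total = 50973.6 → 51,000.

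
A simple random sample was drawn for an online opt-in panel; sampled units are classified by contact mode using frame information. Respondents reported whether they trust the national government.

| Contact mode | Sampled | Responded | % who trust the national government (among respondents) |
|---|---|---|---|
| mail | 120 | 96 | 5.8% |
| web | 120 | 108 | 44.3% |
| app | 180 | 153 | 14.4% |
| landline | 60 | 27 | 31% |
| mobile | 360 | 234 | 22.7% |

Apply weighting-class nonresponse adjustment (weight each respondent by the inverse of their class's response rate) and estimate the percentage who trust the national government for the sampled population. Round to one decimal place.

Response rates by class: mail 96/120 = 80%, web 108/120 = 90%, app 153/180 = 85%, landline 27/60 = 45%, mobile 234/360 = 65%.
Weighting each respondent by the inverse class response rate inflates each class back to its sampled size, so the class weight is n_sampled:
  mail: 120 × 5.8 = 696
  web: 120 × 44.3 = 5316
  app: 180 × 14.4 = 2592
  landline: 60 × 31 = 1860
  mobile: 360 × 22.7 = 8172
Adjusted estimate = 18,636 / 840 = 22.1857 → 22.2%.

22.2%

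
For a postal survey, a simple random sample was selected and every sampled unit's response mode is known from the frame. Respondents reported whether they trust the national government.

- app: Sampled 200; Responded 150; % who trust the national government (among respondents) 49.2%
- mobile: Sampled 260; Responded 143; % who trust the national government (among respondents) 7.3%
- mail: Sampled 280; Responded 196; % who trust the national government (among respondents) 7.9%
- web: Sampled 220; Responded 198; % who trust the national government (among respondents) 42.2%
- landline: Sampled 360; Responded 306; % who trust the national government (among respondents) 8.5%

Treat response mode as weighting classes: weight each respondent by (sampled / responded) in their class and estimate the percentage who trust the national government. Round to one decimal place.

19.9%

Class response rates: app 150/200 = 75%, mobile 143/260 = 55%, mail 196/280 = 70%, web 198/220 = 90%, landline 306/360 = 85%.
Inverse-response-rate weighting restores each class to its sampled count, so class totals weight by n_sampled:
  app: 200 × 49.2 = 9840
  mobile: 260 × 7.3 = 1898
  mail: 280 × 7.9 = 2212
  web: 220 × 42.2 = 9284
  landline: 360 × 8.5 = 3060
Adjusted estimate = 26,294 / 1,320 = 19.9197 → 19.9%.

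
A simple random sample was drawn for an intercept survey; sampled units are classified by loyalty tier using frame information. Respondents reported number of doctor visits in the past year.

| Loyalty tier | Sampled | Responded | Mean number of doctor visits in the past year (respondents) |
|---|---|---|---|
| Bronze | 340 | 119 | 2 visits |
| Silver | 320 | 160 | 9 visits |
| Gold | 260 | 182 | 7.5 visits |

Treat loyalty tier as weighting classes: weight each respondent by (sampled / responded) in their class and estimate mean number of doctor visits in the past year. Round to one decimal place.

6.0

Class response rates: Bronze 119/340 = 35%, Silver 160/320 = 50%, Gold 182/260 = 70%.
Inverse-response-rate weighting restores each class to its sampled count, so class totals weight by n_sampled:
  Bronze: 340 × 2 = 680
  Silver: 320 × 9 = 2880
  Gold: 260 × 7.5 = 1950
Adjusted estimate = 5510 / 920 = 5.98913 → 6.0.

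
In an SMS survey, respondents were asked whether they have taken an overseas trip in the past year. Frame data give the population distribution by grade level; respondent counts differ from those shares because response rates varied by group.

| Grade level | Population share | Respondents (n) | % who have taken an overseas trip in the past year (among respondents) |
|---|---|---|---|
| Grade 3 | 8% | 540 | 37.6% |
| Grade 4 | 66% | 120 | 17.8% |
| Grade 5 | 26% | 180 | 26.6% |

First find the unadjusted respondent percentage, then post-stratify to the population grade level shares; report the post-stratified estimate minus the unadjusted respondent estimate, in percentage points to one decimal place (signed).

Without adjustment, the pooled respondent share is:
  (540/840)×37.6 + (120/840)×17.8 + (180/840)×26.6 = 32.4143%
Post-stratified estimate weights by population shares:
  0.08×37.6 + 0.66×17.8 + 0.26×26.6 = 21.672%
Difference = 21.672 − 32.4143 = -10.7423 pp.

-10.7 percentage points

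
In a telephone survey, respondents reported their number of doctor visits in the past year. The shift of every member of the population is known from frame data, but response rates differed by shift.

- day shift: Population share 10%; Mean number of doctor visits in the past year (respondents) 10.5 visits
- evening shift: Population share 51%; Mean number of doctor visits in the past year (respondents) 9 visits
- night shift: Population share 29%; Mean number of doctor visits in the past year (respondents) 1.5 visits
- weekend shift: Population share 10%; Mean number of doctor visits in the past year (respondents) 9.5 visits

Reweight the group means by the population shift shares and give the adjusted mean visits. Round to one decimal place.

Weight each group's respondent value by its population share:
  day shift: 0.1 × 10.5 = 1.05
  evening shift: 0.51 × 9 = 4.59
  night shift: 0.29 × 1.5 = 0.435
  weekend shift: 0.1 × 9.5 = 0.95
Post-stratified estimate = 7.025 → 7.0.

7.0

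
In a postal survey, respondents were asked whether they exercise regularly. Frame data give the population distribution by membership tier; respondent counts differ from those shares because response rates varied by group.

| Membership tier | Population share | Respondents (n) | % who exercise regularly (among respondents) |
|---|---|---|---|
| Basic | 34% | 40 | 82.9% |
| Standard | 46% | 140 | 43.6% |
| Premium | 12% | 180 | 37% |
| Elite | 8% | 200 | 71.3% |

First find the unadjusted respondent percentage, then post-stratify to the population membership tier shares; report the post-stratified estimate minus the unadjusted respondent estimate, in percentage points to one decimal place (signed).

Without adjustment, the pooled respondent share is:
  (40/560)×82.9 + (140/560)×43.6 + (180/560)×37 + (200/560)×71.3 = 54.1786%
Reweighting by population membership tier shares:
  0.34×82.9 + 0.46×43.6 + 0.12×37 + 0.08×71.3 = 58.386%
Difference = 58.386 − 54.1786 = 4.2074 pp.

+4.2 percentage points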